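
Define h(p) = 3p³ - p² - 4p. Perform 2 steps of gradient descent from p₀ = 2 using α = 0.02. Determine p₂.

h′(p) = 9p² - 2p - 4
Step 1: h′(2) = 28; p₁ = 2 − 0.02·28 = 1.44
Step 2: h′(1.44) = 11.7824; p₂ = 1.44 − 0.02·11.7824 = 1.204352

1.204352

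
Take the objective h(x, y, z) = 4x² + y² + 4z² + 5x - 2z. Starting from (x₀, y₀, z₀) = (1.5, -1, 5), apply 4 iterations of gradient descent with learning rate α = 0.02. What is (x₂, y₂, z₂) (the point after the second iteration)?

(0.8744, -0.9216, 3.6016)

∇h = (8x + 5, 2y, 8z - 2)
Step 1: at (1.5, -1, 5), ∇h = (17, -2, 38) → (1.5, -1, 5) − 0.02·(17, -2, 38) = (1.16, -0.96, 4.24)
Step 2: at (1.16, -0.96, 4.24), ∇h = (14.28, -1.92, 31.92) → (1.16, -0.96, 4.24) − 0.02·(14.28, -1.92, 31.92) = (0.8744, -0.9216, 3.6016)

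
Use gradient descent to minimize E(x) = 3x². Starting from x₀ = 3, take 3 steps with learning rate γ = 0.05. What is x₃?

E′(x) = 6x
x₁ = 3 − 0.05·18 = 2.1
x₂ = 2.1 − 0.05·12.6 = 1.47
x₃ = 1.47 − 0.05·8.82 = 1.029

1.029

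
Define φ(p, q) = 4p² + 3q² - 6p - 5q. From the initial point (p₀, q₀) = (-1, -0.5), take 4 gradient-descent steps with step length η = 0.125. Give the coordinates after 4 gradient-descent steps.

(0.75, 0.828125)

∇φ = (8p - 6, 6q - 5)
(p₁, q₁) = (-1, -0.5) − 0.125·(-14, -8) = (0.75, 0.5)
(p₂, q₂) = (0.75, 0.5) − 0.125·(0, -2) = (0.75, 0.75)
(p₃, q₃) = (0.75, 0.75) − 0.125·(0, -0.5) = (0.75, 0.8125)
(p₄, q₄) = (0.75, 0.8125) − 0.125·(0, -0.125) = (0.75, 0.828125)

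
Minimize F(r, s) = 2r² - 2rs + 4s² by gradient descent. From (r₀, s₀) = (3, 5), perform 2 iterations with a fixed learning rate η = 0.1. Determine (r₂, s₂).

(2, 0.88)

∇F = (4r - 2s, -2r + 8s)
Step 1: at (3, 5), ∇F = (2, 34) → (3, 5) − 0.1·(2, 34) = (2.8, 1.6)
Step 2: at (2.8, 1.6), ∇F = (8, 7.2) → (2.8, 1.6) − 0.1·(8, 7.2) = (2, 0.88)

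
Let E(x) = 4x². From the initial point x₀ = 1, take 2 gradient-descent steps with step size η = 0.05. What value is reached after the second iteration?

E′(x) = 8x
Step 1: E′(1) = 8; x₁ = 1 − 0.05·8 = 0.6
Step 2: E′(0.6) = 4.8; x₂ = 0.6 − 0.05·4.8 = 0.36

0.36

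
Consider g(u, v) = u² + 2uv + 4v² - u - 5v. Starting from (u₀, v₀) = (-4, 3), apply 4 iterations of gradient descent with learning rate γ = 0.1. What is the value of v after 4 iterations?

∇g = (2u + 2v - 1, 2u + 8v - 5)
(u₁, v₁) = (-4, 3) − 0.1·(-3, 11) = (-3.7, 1.9)
(u₂, v₂) = (-3.7, 1.9) − 0.1·(-4.6, 2.8) = (-3.24, 1.62)
(u₃, v₃) = (-3.24, 1.62) − 0.1·(-4.24, 1.48) = (-2.816, 1.472)
(u₄, v₄) = (-2.816, 1.472) − 0.1·(-3.688, 1.144) = (-2.4472, 1.3576)
v = 1.3576

1.3576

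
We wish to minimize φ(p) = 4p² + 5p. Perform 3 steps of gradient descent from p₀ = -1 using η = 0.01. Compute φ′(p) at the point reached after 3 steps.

-2.336064

φ′(p) = 8p + 5
p₁ = -1 − 0.01·(-3) = -0.97
p₂ = -0.97 − 0.01·(-2.76) = -0.9424
p₃ = -0.9424 − 0.01·(-2.5392) = -0.917008
φ′(p) at (-0.917008) = -2.336064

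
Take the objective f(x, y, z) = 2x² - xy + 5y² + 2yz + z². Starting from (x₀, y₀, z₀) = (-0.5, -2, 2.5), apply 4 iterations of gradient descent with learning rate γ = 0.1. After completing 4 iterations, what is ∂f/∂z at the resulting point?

∇f = (4x - y, -x + 10y + 2z, 2y + 2z)
Step 1: at (-0.5, -2, 2.5), ∇f = (0, -14.5, 1) → (-0.5, -2, 2.5) − 0.1·(0, -14.5, 1) = (-0.5, -0.55, 2.4)
Step 2: at (-0.5, -0.55, 2.4), ∇f = (-1.45, -0.2, 3.7) → (-0.5, -0.55, 2.4) − 0.1·(-1.45, -0.2, 3.7) = (-0.355, -0.53, 2.03)
Step 3: at (-0.355, -0.53, 2.03), ∇f = (-0.89, -0.885, 3) → (-0.355, -0.53, 2.03) − 0.1·(-0.89, -0.885, 3) = (-0.266, -0.4415, 1.73)
Step 4: at (-0.266, -0.4415, 1.73), ∇f = (-0.6225, -0.689, 2.577) → (-0.266, -0.4415, 1.73) − 0.1·(-0.6225, -0.689, 2.577) = (-0.20375, -0.3726, 1.4723)
∂f/∂z at (-0.20375, -0.3726, 1.4723) = 2.1994

2.1994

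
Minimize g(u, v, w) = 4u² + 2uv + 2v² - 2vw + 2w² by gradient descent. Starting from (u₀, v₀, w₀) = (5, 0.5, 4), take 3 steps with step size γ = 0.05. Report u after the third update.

1.017

∇g = (8u + 2v, 2u + 4v - 2w, -2v + 4w)
Step 1: at (5, 0.5, 4), ∇g = (41, 4, 15) → (5, 0.5, 4) − 0.05·(41, 4, 15) = (2.95, 0.3, 3.25)
Step 2: at (2.95, 0.3, 3.25), ∇g = (24.2, 0.6, 12.4) → (2.95, 0.3, 3.25) − 0.05·(24.2, 0.6, 12.4) = (1.74, 0.27, 2.63)
Step 3: at (1.74, 0.27, 2.63), ∇g = (14.46, -0.7, 9.98) → (1.74, 0.27, 2.63) − 0.05·(14.46, -0.7, 9.98) = (1.017, 0.305, 2.131)
u = 1.017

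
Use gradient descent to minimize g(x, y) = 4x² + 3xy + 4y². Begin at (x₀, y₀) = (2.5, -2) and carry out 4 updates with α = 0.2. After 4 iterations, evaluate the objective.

2.95612416

∇g = (8x + 3y, 3x + 8y)
(x₁, y₁) = (2.5, -2) − 0.2·(14, -8.5) = (-0.3, -0.3)
(x₂, y₂) = (-0.3, -0.3) − 0.2·(-3.3, -3.3) = (0.36, 0.36)
(x₃, y₃) = (0.36, 0.36) − 0.2·(3.96, 3.96) = (-0.432, -0.432)
(x₄, y₄) = (-0.432, -0.432) − 0.2·(-4.752, -4.752) = (0.5184, 0.5184)
g(0.5184, 0.5184) = 2.95612416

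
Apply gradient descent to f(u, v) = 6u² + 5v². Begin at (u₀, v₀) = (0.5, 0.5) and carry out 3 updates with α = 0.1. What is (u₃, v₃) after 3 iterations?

(-0.004, 0)

∇f = (12u, 10v)
(u₁, v₁) = (0.5, 0.5) − 0.1·(6, 5) = (-0.1, 0)
(u₂, v₂) = (-0.1, 0) − 0.1·(-1.2, 0) = (0.02, 0)
(u₃, v₃) = (0.02, 0) − 0.1·(0.24, 0) = (-0.004, 0)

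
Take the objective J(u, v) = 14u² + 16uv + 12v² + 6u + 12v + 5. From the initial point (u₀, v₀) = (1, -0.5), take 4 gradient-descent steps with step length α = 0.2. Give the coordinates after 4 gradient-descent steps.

(1627.432, 1435.3528)

∇J = (28u + 16v + 6, 16u + 24v + 12)
Step 1: at (1, -0.5), ∇J = (26, 16) → (1, -0.5) − 0.2·(26, 16) = (-4.2, -3.7)
Step 2: at (-4.2, -3.7), ∇J = (-170.8, -144) → (-4.2, -3.7) − 0.2·(-170.8, -144) = (29.96, 25.1)
Step 3: at (29.96, 25.1), ∇J = (1246.48, 1093.76) → (29.96, 25.1) − 0.2·(1246.48, 1093.76) = (-219.336, -193.652)
Step 4: at (-219.336, -193.652), ∇J = (-9233.84, -8145.024) → (-219.336, -193.652) − 0.2·(-9233.84, -8145.024) = (1627.432, 1435.3528)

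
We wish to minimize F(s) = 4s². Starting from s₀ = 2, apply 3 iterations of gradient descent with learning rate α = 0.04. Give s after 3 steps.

0.628864

F′(s) = 8s
s₁ = 2 − 0.04·16 = 1.36
s₂ = 1.36 − 0.04·10.88 = 0.9248
s₃ = 0.9248 − 0.04·7.3984 = 0.628864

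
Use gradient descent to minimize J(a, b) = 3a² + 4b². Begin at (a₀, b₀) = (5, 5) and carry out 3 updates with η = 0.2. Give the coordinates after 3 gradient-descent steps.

(-0.04, -1.08)

∇J = (6a, 8b)
(a₁, b₁) = (5, 5) − 0.2·(30, 40) = (-1, -3)
(a₂, b₂) = (-1, -3) − 0.2·(-6, -24) = (0.2, 1.8)
(a₃, b₃) = (0.2, 1.8) − 0.2·(1.2, 14.4) = (-0.04, -1.08)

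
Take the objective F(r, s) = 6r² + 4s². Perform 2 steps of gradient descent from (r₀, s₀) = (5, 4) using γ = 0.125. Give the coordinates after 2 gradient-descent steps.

∇F = (12r, 8s)
(r₁, s₁) = (5, 4) − 0.125·(60, 32) = (-2.5, 0)
(r₂, s₂) = (-2.5, 0) − 0.125·(-30, 0) = (1.25, 0)

(1.25, 0)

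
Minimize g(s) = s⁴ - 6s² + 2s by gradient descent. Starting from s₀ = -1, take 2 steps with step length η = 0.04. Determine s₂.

g′(s) = 4s³ - 12s + 2
s₁ = -1 − 0.04·10 = -1.4
s₂ = -1.4 − 0.04·7.824 = -1.71296

-1.71296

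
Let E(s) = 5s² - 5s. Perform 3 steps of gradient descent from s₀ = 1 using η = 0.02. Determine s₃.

E′(s) = 10s - 5
s₁ = 1 − 0.02·5 = 0.9
s₂ = 0.9 − 0.02·4 = 0.82
s₃ = 0.82 − 0.02·3.2 = 0.756

0.756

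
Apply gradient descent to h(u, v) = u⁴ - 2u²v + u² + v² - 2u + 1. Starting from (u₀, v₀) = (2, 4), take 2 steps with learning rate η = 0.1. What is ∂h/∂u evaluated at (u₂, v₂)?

10.561910587392

∇h = (4u³ - 4uv + 2u - 2, -2u² + 2v)
(u₁, v₁) = (2, 4) − 0.1·(2, 0) = (1.8, 4)
(u₂, v₂) = (1.8, 4) − 0.1·(-3.872, 1.52) = (2.1872, 3.848)
∂h/∂u at (2.1872, 3.848) = 10.561910587392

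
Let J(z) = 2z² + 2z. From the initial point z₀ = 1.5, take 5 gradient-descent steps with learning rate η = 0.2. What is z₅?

-0.49936

J′(z) = 4z + 2
Step 1: J′(1.5) = 8; z₁ = 1.5 − 0.2·8 = -0.1
Step 2: J′(-0.1) = 1.6; z₂ = -0.1 − 0.2·1.6 = -0.42
Step 3: J′(-0.42) = 0.32; z₃ = -0.42 − 0.2·0.32 = -0.484
Step 4: J′(-0.484) = 0.064; z₄ = -0.484 − 0.2·0.064 = -0.4968
Step 5: J′(-0.4968) = 0.0128; z₅ = -0.4968 − 0.2·0.0128 = -0.49936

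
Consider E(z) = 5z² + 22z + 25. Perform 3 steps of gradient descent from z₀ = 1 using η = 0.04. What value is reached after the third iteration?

E′(z) = 10z + 22
z₁ = 1 − 0.04·32 = -0.28
z₂ = -0.28 − 0.04·19.2 = -1.048
z₃ = -1.048 − 0.04·11.52 = -1.5088

-1.5088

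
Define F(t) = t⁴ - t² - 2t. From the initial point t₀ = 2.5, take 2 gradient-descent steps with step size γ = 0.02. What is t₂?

F′(t) = 4t³ - 2t - 2
t₁ = 2.5 − 0.02·55.5 = 1.39
t₂ = 1.39 − 0.02·5.962476 = 1.27075048

1.27075048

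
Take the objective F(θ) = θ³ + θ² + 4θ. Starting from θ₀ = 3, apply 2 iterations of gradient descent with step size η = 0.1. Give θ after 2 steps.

-1.107

F′(θ) = 3θ² + 2θ + 4
Step 1: F′(3) = 37; θ₁ = 3 − 0.1·37 = -0.7
Step 2: F′(-0.7) = 4.07; θ₂ = -0.7 − 0.1·4.07 = -1.107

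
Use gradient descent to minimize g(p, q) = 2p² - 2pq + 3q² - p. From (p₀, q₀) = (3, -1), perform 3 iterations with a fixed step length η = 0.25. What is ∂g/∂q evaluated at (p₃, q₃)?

7.75

∇g = (4p - 2q - 1, -2p + 6q)
(p₁, q₁) = (3, -1) − 0.25·(13, -12) = (-0.25, 2)
(p₂, q₂) = (-0.25, 2) − 0.25·(-6, 12.5) = (1.25, -1.125)
(p₃, q₃) = (1.25, -1.125) − 0.25·(6.25, -9.25) = (-0.3125, 1.1875)
∂g/∂q at (-0.3125, 1.1875) = 7.75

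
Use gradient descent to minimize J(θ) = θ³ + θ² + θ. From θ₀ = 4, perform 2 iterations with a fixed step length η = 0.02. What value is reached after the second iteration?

2.234824

J′(θ) = 3θ² + 2θ + 1
θ₁ = 4 − 0.02·57 = 2.86
θ₂ = 2.86 − 0.02·31.2588 = 2.234824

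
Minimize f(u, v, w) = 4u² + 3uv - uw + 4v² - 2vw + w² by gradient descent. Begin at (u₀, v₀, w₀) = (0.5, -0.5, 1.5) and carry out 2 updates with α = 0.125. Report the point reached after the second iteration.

∇f = (8u + 3v - w, 3u + 8v - 2w, -u - 2v + 2w)
(u₁, v₁, w₁) = (0.5, -0.5, 1.5) − 0.125·(1, -5.5, 3.5) = (0.375, 0.1875, 1.0625)
(u₂, v₂, w₂) = (0.375, 0.1875, 1.0625) − 0.125·(2.5, 0.5, 1.375) = (0.0625, 0.125, 0.890625)

(0.0625, 0.125, 0.890625)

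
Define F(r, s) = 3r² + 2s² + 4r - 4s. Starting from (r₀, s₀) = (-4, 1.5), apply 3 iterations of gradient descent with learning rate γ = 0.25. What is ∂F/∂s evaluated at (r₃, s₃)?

0

∇F = (6r + 4, 4s - 4)
(r₁, s₁) = (-4, 1.5) − 0.25·(-20, 2) = (1, 1)
(r₂, s₂) = (1, 1) − 0.25·(10, 0) = (-1.5, 1)
(r₃, s₃) = (-1.5, 1) − 0.25·(-5, 0) = (-0.25, 1)
∂F/∂s at (-0.25, 1) = 0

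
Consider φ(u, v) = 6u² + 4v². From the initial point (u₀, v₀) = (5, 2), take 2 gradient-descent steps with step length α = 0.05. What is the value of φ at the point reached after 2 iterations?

5.9136

∇φ = (12u, 8v)
Step 1: at (5, 2), ∇φ = (60, 16) → (5, 2) − 0.05·(60, 16) = (2, 1.2)
Step 2: at (2, 1.2), ∇φ = (24, 9.6) → (2, 1.2) − 0.05·(24, 9.6) = (0.8, 0.72)
φ(0.8, 0.72) = 5.9136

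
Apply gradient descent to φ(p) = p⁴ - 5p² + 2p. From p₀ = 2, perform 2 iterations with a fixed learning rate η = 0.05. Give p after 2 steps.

φ′(p) = 4p³ - 10p + 2
Step 1: φ′(2) = 14; p₁ = 2 − 0.05·14 = 1.3
Step 2: φ′(1.3) = -2.212; p₂ = 1.3 − 0.05·(-2.212) = 1.4106

1.4106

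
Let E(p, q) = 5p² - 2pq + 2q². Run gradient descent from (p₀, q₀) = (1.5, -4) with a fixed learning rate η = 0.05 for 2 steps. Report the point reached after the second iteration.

∇E = (10p - 2q, -2p + 4q)
Step 1: at (1.5, -4), ∇E = (23, -19) → (1.5, -4) − 0.05·(23, -19) = (0.35, -3.05)
Step 2: at (0.35, -3.05), ∇E = (9.6, -12.9) → (0.35, -3.05) − 0.05·(9.6, -12.9) = (-0.13, -2.405)

(-0.13, -2.405)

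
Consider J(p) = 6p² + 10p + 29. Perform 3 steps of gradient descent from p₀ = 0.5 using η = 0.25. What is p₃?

-11.5

J′(p) = 12p + 10
p₁ = 0.5 − 0.25·16 = -3.5
p₂ = -3.5 − 0.25·(-32) = 4.5
p₃ = 4.5 − 0.25·64 = -11.5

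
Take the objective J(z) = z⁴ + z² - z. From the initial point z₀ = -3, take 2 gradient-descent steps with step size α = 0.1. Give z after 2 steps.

J′(z) = 4z³ + 2z - 1
z₁ = -3 − 0.1·(-115) = 8.5
z₂ = 8.5 − 0.1·2472.5 = -238.75

-238.75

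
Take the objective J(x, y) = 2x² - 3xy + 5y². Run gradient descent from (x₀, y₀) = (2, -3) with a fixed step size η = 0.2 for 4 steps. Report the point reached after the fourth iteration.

∇J = (4x - 3y, -3x + 10y)
Step 1: at (2, -3), ∇J = (17, -36) → (2, -3) − 0.2·(17, -36) = (-1.4, 4.2)
Step 2: at (-1.4, 4.2), ∇J = (-18.2, 46.2) → (-1.4, 4.2) − 0.2·(-18.2, 46.2) = (2.24, -5.04)
Step 3: at (2.24, -5.04), ∇J = (24.08, -57.12) → (2.24, -5.04) − 0.2·(24.08, -57.12) = (-2.576, 6.384)
Step 4: at (-2.576, 6.384), ∇J = (-29.456, 71.568) → (-2.576, 6.384) − 0.2·(-29.456, 71.568) = (3.3152, -7.9296)

(3.3152, -7.9296)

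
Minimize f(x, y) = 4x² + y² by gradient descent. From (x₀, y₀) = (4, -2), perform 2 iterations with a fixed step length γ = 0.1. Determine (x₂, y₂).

(0.16, -1.28)

∇f = (8x, 2y)
(x₁, y₁) = (4, -2) − 0.1·(32, -4) = (0.8, -1.6)
(x₂, y₂) = (0.8, -1.6) − 0.1·(6.4, -3.2) = (0.16, -1.28)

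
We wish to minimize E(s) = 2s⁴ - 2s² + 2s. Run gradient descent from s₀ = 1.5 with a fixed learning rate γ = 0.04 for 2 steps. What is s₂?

0.53036416

E′(s) = 8s³ - 4s + 2
Step 1: E′(1.5) = 23; s₁ = 1.5 − 0.04·23 = 0.58
Step 2: E′(0.58) = 1.240896; s₂ = 0.58 − 0.04·1.240896 = 0.53036416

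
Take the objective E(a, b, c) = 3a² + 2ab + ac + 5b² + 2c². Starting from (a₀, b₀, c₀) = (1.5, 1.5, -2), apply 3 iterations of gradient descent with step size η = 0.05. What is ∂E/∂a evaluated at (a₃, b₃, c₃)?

∇E = (6a + 2b + c, 2a + 10b, a + 4c)
(a₁, b₁, c₁) = (1.5, 1.5, -2) − 0.05·(10, 18, -6.5) = (1, 0.6, -1.675)
(a₂, b₂, c₂) = (1, 0.6, -1.675) − 0.05·(5.525, 8, -5.7) = (0.72375, 0.2, -1.39)
(a₃, b₃, c₃) = (0.72375, 0.2, -1.39) − 0.05·(3.3525, 3.4475, -4.83625) = (0.556125, 0.027625, -1.1481875)
∂E/∂a at (0.556125, 0.027625, -1.1481875) = 2.2438125

2.2438125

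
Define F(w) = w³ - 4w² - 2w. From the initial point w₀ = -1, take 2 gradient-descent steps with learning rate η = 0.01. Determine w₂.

F′(w) = 3w² - 8w - 2
Step 1: F′(-1) = 9; w₁ = -1 − 0.01·9 = -1.09
Step 2: F′(-1.09) = 10.2843; w₂ = -1.09 − 0.01·10.2843 = -1.192843

-1.192843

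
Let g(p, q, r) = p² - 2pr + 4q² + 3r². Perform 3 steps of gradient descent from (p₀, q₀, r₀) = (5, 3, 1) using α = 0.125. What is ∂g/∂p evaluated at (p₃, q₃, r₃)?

∇g = (2p - 2r, 8q, -2p + 6r)
(p₁, q₁, r₁) = (5, 3, 1) − 0.125·(8, 24, -4) = (4, 0, 1.5)
(p₂, q₂, r₂) = (4, 0, 1.5) − 0.125·(5, 0, 1) = (3.375, 0, 1.375)
(p₃, q₃, r₃) = (3.375, 0, 1.375) − 0.125·(4, 0, 1.5) = (2.875, 0, 1.1875)
∂g/∂p at (2.875, 0, 1.1875) = 3.375

3.375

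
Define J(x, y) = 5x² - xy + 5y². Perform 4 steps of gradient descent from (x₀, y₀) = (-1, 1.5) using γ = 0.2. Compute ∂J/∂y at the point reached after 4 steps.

∇J = (10x - y, -x + 10y)
Step 1: at (-1, 1.5), ∇J = (-11.5, 16) → (-1, 1.5) − 0.2·(-11.5, 16) = (1.3, -1.7)
Step 2: at (1.3, -1.7), ∇J = (14.7, -18.3) → (1.3, -1.7) − 0.2·(14.7, -18.3) = (-1.64, 1.96)
Step 3: at (-1.64, 1.96), ∇J = (-18.36, 21.24) → (-1.64, 1.96) − 0.2·(-18.36, 21.24) = (2.032, -2.288)
Step 4: at (2.032, -2.288), ∇J = (22.608, -24.912) → (2.032, -2.288) − 0.2·(22.608, -24.912) = (-2.4896, 2.6944)
∂J/∂y at (-2.4896, 2.6944) = 29.4336

29.4336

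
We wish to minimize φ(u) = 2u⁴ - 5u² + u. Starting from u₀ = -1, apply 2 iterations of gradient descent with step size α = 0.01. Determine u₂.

φ′(u) = 8u³ - 10u + 1
u₁ = -1 − 0.01·3 = -1.03
u₂ = -1.03 − 0.01·2.558184 = -1.05558184

-1.05558184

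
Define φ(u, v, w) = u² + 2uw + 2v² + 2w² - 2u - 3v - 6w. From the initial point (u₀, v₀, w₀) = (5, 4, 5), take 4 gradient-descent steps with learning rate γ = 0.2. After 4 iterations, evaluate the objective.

-4.86396672

∇φ = (2u + 2w - 2, 4v - 3, 2u + 4w - 6)
(u₁, v₁, w₁) = (5, 4, 5) − 0.2·(18, 13, 24) = (1.4, 1.4, 0.2)
(u₂, v₂, w₂) = (1.4, 1.4, 0.2) − 0.2·(1.2, 2.6, -2.4) = (1.16, 0.88, 0.68)
(u₃, v₃, w₃) = (1.16, 0.88, 0.68) − 0.2·(1.68, 0.52, -0.96) = (0.824, 0.776, 0.872)
(u₄, v₄, w₄) = (0.824, 0.776, 0.872) − 0.2·(1.392, 0.104, -0.864) = (0.5456, 0.7552, 1.0448)
φ(0.5456, 0.7552, 1.0448) = -4.86396672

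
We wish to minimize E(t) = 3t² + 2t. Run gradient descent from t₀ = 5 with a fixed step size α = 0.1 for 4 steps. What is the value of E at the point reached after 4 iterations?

-0.27740928

E′(t) = 6t + 2
t₁ = 5 − 0.1·32 = 1.8
t₂ = 1.8 − 0.1·12.8 = 0.52
t₃ = 0.52 − 0.1·5.12 = 0.008
t₄ = 0.008 − 0.1·2.048 = -0.1968
E(-0.1968) = -0.27740928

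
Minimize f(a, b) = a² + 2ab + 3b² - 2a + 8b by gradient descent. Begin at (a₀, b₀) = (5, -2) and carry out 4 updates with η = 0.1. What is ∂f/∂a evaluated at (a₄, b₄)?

∇f = (2a + 2b - 2, 2a + 6b + 8)
Step 1: at (5, -2), ∇f = (4, 6) → (5, -2) − 0.1·(4, 6) = (4.6, -2.6)
Step 2: at (4.6, -2.6), ∇f = (2, 1.6) → (4.6, -2.6) − 0.1·(2, 1.6) = (4.4, -2.76)
Step 3: at (4.4, -2.76), ∇f = (1.28, 0.24) → (4.4, -2.76) − 0.1·(1.28, 0.24) = (4.272, -2.784)
Step 4: at (4.272, -2.784), ∇f = (0.976, -0.16) → (4.272, -2.784) − 0.1·(0.976, -0.16) = (4.1744, -2.768)
∂f/∂a at (4.1744, -2.768) = 0.8128

0.8128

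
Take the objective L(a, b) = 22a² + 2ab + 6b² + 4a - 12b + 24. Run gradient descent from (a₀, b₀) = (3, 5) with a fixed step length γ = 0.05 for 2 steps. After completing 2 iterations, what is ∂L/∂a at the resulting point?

216.02

∇L = (44a + 2b + 4, 2a + 12b - 12)
(a₁, b₁) = (3, 5) − 0.05·(146, 54) = (-4.3, 2.3)
(a₂, b₂) = (-4.3, 2.3) − 0.05·(-180.6, 7) = (4.73, 1.95)
∂L/∂a at (4.73, 1.95) = 216.02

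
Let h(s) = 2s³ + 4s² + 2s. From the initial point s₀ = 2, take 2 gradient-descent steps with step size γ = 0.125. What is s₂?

-8.171875

h′(s) = 6s² + 8s + 2
s₁ = 2 − 0.125·42 = -3.25
s₂ = -3.25 − 0.125·39.375 = -8.171875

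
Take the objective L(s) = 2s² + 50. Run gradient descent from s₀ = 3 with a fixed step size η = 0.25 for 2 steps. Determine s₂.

L′(s) = 4s
s₁ = 3 − 0.25·12 = 0
s₂ = 0 − 0.25·0 = 0

0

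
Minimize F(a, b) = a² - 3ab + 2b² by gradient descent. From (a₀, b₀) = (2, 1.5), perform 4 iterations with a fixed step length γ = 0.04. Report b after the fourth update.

1.51223808

∇F = (2a - 3b, -3a + 4b)
Step 1: at (2, 1.5), ∇F = (-0.5, 0) → (2, 1.5) − 0.04·(-0.5, 0) = (2.02, 1.5)
Step 2: at (2.02, 1.5), ∇F = (-0.46, -0.06) → (2.02, 1.5) − 0.04·(-0.46, -0.06) = (2.0384, 1.5024)
Step 3: at (2.0384, 1.5024), ∇F = (-0.4304, -0.1056) → (2.0384, 1.5024) − 0.04·(-0.4304, -0.1056) = (2.055616, 1.506624)
Step 4: at (2.055616, 1.506624), ∇F = (-0.40864, -0.140352) → (2.055616, 1.506624) − 0.04·(-0.40864, -0.140352) = (2.0719616, 1.51223808)
b = 1.51223808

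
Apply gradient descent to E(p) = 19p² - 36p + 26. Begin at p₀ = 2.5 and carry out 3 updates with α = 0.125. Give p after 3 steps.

-80.9296875

E′(p) = 38p - 36
p₁ = 2.5 − 0.125·59 = -4.875
p₂ = -4.875 − 0.125·(-221.25) = 22.78125
p₃ = 22.78125 − 0.125·829.6875 = -80.9296875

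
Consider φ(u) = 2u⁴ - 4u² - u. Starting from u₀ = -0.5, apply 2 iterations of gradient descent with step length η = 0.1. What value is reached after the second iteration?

-0.8856

φ′(u) = 8u³ - 8u - 1
u₁ = -0.5 − 0.1·2 = -0.7
u₂ = -0.7 − 0.1·1.856 = -0.8856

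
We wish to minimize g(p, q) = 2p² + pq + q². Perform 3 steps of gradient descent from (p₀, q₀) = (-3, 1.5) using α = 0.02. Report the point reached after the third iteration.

(-2.418972, 1.487904)

∇g = (4p + q, p + 2q)
Step 1: at (-3, 1.5), ∇g = (-10.5, 0) → (-3, 1.5) − 0.02·(-10.5, 0) = (-2.79, 1.5)
Step 2: at (-2.79, 1.5), ∇g = (-9.66, 0.21) → (-2.79, 1.5) − 0.02·(-9.66, 0.21) = (-2.5968, 1.4958)
Step 3: at (-2.5968, 1.4958), ∇g = (-8.8914, 0.3948) → (-2.5968, 1.4958) − 0.02·(-8.8914, 0.3948) = (-2.418972, 1.487904)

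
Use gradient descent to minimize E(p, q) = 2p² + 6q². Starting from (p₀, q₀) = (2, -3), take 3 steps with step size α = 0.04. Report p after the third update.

1.185408

∇E = (4p, 12q)
Step 1: at (2, -3), ∇E = (8, -36) → (2, -3) − 0.04·(8, -36) = (1.68, -1.56)
Step 2: at (1.68, -1.56), ∇E = (6.72, -18.72) → (1.68, -1.56) − 0.04·(6.72, -18.72) = (1.4112, -0.8112)
Step 3: at (1.4112, -0.8112), ∇E = (5.6448, -9.7344) → (1.4112, -0.8112) − 0.04·(5.6448, -9.7344) = (1.185408, -0.421824)
p = 1.185408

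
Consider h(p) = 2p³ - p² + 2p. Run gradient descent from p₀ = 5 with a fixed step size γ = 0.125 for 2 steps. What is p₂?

h′(p) = 6p² - 2p + 2
p₁ = 5 − 0.125·142 = -12.75
p₂ = -12.75 − 0.125·1002.875 = -138.109375

-138.109375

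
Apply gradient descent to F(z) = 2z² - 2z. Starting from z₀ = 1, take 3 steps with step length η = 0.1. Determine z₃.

F′(z) = 4z - 2
z₁ = 1 − 0.1·2 = 0.8
z₂ = 0.8 − 0.1·1.2 = 0.68
z₃ = 0.68 − 0.1·0.72 = 0.608

0.608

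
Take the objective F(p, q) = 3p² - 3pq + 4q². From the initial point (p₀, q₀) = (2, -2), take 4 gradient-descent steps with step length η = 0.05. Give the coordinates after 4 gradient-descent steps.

(0.2523125, -0.0196125)

∇F = (6p - 3q, -3p + 8q)
(p₁, q₁) = (2, -2) − 0.05·(18, -22) = (1.1, -0.9)
(p₂, q₂) = (1.1, -0.9) − 0.05·(9.3, -10.5) = (0.635, -0.375)
(p₃, q₃) = (0.635, -0.375) − 0.05·(4.935, -4.905) = (0.38825, -0.12975)
(p₄, q₄) = (0.38825, -0.12975) − 0.05·(2.71875, -2.20275) = (0.2523125, -0.0196125)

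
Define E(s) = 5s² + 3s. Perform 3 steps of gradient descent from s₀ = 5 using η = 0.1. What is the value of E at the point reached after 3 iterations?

-0.45

E′(s) = 10s + 3
Step 1: E′(5) = 53; s₁ = 5 − 0.1·53 = -0.3
Step 2: E′(-0.3) = 0; s₂ = -0.3 − 0.1·0 = -0.3
Step 3: E′(-0.3) = 0; s₃ = -0.3 − 0.1·0 = -0.3
E(-0.3) = -0.45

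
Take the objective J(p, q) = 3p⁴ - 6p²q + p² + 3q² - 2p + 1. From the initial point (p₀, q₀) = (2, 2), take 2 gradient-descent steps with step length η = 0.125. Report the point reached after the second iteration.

∇J = (12p³ - 12pq + 2p - 2, -6p² + 6q)
(p₁, q₁) = (2, 2) − 0.125·(50, -12) = (-4.25, 3.5)
(p₂, q₂) = (-4.25, 3.5) − 0.125·(-753.1875, -87.375) = (89.8984375, 14.421875)

(89.8984375, 14.421875)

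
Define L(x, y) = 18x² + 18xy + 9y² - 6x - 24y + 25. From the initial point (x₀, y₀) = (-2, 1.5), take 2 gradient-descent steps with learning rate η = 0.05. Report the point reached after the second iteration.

∇L = (36x + 18y - 6, 18x + 18y - 24)
(x₁, y₁) = (-2, 1.5) − 0.05·(-51, -33) = (0.55, 3.15)
(x₂, y₂) = (0.55, 3.15) − 0.05·(70.5, 42.6) = (-2.975, 1.02)

(-2.975, 1.02)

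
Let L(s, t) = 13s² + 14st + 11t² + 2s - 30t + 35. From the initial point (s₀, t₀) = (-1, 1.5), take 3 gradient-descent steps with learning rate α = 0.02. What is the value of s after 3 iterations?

∇L = (26s + 14t + 2, 14s + 22t - 30)
Step 1: at (-1, 1.5), ∇L = (-3, -11) → (-1, 1.5) − 0.02·(-3, -11) = (-0.94, 1.72)
Step 2: at (-0.94, 1.72), ∇L = (1.64, -5.32) → (-0.94, 1.72) − 0.02·(1.64, -5.32) = (-0.9728, 1.8264)
Step 3: at (-0.9728, 1.8264), ∇L = (2.2768, -3.4384) → (-0.9728, 1.8264) − 0.02·(2.2768, -3.4384) = (-1.018336, 1.895168)
s = -1.018336

-1.018336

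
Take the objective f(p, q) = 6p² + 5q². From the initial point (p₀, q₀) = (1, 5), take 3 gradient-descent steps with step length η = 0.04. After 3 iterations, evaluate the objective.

5.950623657984

∇f = (12p, 10q)
Step 1: at (1, 5), ∇f = (12, 50) → (1, 5) − 0.04·(12, 50) = (0.52, 3)
Step 2: at (0.52, 3), ∇f = (6.24, 30) → (0.52, 3) − 0.04·(6.24, 30) = (0.2704, 1.8)
Step 3: at (0.2704, 1.8), ∇f = (3.2448, 18) → (0.2704, 1.8) − 0.04·(3.2448, 18) = (0.140608, 1.08)
f(0.140608, 1.08) = 5.950623657984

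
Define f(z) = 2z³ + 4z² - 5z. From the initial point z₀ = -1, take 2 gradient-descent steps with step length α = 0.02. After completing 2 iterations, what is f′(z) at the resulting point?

f′(z) = 6z² + 8z - 5
Step 1: f′(-1) = -7; z₁ = -1 − 0.02·(-7) = -0.86
Step 2: f′(-0.86) = -7.4424; z₂ = -0.86 − 0.02·(-7.4424) = -0.711152
f′(z) at (-0.711152) = -7.654792997376

-7.654792997376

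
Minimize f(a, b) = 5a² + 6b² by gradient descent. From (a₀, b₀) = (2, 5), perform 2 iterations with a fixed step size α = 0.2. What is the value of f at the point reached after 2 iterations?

596.24

∇f = (10a, 12b)
Step 1: at (2, 5), ∇f = (20, 60) → (2, 5) − 0.2·(20, 60) = (-2, -7)
Step 2: at (-2, -7), ∇f = (-20, -84) → (-2, -7) − 0.2·(-20, -84) = (2, 9.8)
f(2, 9.8) = 596.24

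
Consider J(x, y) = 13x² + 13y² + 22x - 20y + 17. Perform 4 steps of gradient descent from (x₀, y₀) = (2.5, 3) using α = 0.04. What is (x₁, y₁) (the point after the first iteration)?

∇J = (26x + 22, 26y - 20)
Step 1: at (2.5, 3), ∇J = (87, 58) → (2.5, 3) − 0.04·(87, 58) = (-0.98, 0.68)

(-0.98, 0.68)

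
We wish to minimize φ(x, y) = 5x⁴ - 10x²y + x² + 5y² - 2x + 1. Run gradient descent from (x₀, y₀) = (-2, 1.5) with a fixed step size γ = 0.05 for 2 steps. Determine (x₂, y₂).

(-23.792, 6.82)

∇φ = (20x³ - 20xy + 2x - 2, -10x² + 10y)
Step 1: at (-2, 1.5), ∇φ = (-106, -25) → (-2, 1.5) − 0.05·(-106, -25) = (3.3, 2.75)
Step 2: at (3.3, 2.75), ∇φ = (541.84, -81.4) → (3.3, 2.75) − 0.05·(541.84, -81.4) = (-23.792, 6.82)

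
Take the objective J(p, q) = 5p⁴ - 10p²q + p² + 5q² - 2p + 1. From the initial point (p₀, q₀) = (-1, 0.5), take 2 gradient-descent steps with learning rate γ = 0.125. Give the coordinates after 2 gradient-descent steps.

∇J = (20p³ - 20pq + 2p - 2, -10p² + 10q)
(p₁, q₁) = (-1, 0.5) − 0.125·(-14, -5) = (0.75, 1.125)
(p₂, q₂) = (0.75, 1.125) − 0.125·(-8.9375, 5.625) = (1.8671875, 0.421875)

(1.8671875, 0.421875)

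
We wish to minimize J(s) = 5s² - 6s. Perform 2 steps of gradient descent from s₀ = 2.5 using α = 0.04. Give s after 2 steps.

1.284

J′(s) = 10s - 6
Step 1: J′(2.5) = 19; s₁ = 2.5 − 0.04·19 = 1.74
Step 2: J′(1.74) = 11.4; s₂ = 1.74 − 0.04·11.4 = 1.284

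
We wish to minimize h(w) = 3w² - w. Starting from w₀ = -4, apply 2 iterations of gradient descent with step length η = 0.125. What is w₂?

h′(w) = 6w - 1
Step 1: h′(-4) = -25; w₁ = -4 − 0.125·(-25) = -0.875
Step 2: h′(-0.875) = -6.25; w₂ = -0.875 − 0.125·(-6.25) = -0.09375

-0.09375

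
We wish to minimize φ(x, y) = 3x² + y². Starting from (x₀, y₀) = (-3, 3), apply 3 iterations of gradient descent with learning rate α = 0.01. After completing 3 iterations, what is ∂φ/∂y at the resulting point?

5.647152

∇φ = (6x, 2y)
(x₁, y₁) = (-3, 3) − 0.01·(-18, 6) = (-2.82, 2.94)
(x₂, y₂) = (-2.82, 2.94) − 0.01·(-16.92, 5.88) = (-2.6508, 2.8812)
(x₃, y₃) = (-2.6508, 2.8812) − 0.01·(-15.9048, 5.7624) = (-2.491752, 2.823576)
∂φ/∂y at (-2.491752, 2.823576) = 5.647152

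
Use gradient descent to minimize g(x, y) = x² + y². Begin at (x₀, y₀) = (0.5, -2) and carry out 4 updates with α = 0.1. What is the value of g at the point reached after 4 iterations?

0.71303168

∇g = (2x, 2y)
(x₁, y₁) = (0.5, -2) − 0.1·(1, -4) = (0.4, -1.6)
(x₂, y₂) = (0.4, -1.6) − 0.1·(0.8, -3.2) = (0.32, -1.28)
(x₃, y₃) = (0.32, -1.28) − 0.1·(0.64, -2.56) = (0.256, -1.024)
(x₄, y₄) = (0.256, -1.024) − 0.1·(0.512, -2.048) = (0.2048, -0.8192)
g(0.2048, -0.8192) = 0.71303168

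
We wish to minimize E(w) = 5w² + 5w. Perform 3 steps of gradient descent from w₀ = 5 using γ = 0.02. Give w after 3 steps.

2.316

E′(w) = 10w + 5
w₁ = 5 − 0.02·55 = 3.9
w₂ = 3.9 − 0.02·44 = 3.02
w₃ = 3.02 − 0.02·35.2 = 2.316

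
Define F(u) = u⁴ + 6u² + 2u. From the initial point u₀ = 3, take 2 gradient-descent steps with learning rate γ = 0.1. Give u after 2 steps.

F′(u) = 4u³ + 12u + 2
Step 1: F′(3) = 146; u₁ = 3 − 0.1·146 = -11.6
Step 2: F′(-11.6) = -6380.784; u₂ = -11.6 − 0.1·(-6380.784) = 626.4784

626.4784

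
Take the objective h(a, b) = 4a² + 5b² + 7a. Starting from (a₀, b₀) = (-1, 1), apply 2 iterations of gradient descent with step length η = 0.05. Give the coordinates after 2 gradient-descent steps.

(-0.92, 0.25)

∇h = (8a + 7, 10b)
(a₁, b₁) = (-1, 1) − 0.05·(-1, 10) = (-0.95, 0.5)
(a₂, b₂) = (-0.95, 0.5) − 0.05·(-0.6, 5) = (-0.92, 0.25)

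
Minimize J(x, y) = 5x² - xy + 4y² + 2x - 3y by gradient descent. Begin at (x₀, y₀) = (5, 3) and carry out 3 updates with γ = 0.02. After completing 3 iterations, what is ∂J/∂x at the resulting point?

25.781584

∇J = (10x - y + 2, -x + 8y - 3)
(x₁, y₁) = (5, 3) − 0.02·(49, 16) = (4.02, 2.68)
(x₂, y₂) = (4.02, 2.68) − 0.02·(39.52, 14.42) = (3.2296, 2.3916)
(x₃, y₃) = (3.2296, 2.3916) − 0.02·(31.9044, 12.9032) = (2.591512, 2.133536)
∂J/∂x at (2.591512, 2.133536) = 25.781584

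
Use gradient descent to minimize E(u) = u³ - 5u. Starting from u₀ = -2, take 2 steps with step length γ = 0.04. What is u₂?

E′(u) = 3u² - 5
u₁ = -2 − 0.04·7 = -2.28
u₂ = -2.28 − 0.04·10.5952 = -2.703808

-2.703808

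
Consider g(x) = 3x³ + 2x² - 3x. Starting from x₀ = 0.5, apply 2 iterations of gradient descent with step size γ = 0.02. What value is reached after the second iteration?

0.4563875

g′(x) = 9x² + 4x - 3
Step 1: g′(0.5) = 1.25; x₁ = 0.5 − 0.02·1.25 = 0.475
Step 2: g′(0.475) = 0.930625; x₂ = 0.475 − 0.02·0.930625 = 0.4563875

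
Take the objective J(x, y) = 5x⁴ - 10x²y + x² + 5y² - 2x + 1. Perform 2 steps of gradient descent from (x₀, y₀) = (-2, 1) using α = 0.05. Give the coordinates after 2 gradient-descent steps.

∇J = (20x³ - 20xy + 2x - 2, -10x² + 10y)
Step 1: at (-2, 1), ∇J = (-126, -30) → (-2, 1) − 0.05·(-126, -30) = (4.3, 2.5)
Step 2: at (4.3, 2.5), ∇J = (1381.74, -159.9) → (4.3, 2.5) − 0.05·(1381.74, -159.9) = (-64.787, 10.495)

(-64.787, 10.495)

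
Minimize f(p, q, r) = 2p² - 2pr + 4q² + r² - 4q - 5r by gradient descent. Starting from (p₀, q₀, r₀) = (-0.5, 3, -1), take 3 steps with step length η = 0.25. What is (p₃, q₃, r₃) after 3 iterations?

∇f = (4p - 2r, 8q - 4, -2p + 2r - 5)
(p₁, q₁, r₁) = (-0.5, 3, -1) − 0.25·(0, 20, -6) = (-0.5, -2, 0.5)
(p₂, q₂, r₂) = (-0.5, -2, 0.5) − 0.25·(-3, -20, -3) = (0.25, 3, 1.25)
(p₃, q₃, r₃) = (0.25, 3, 1.25) − 0.25·(-1.5, 20, -3) = (0.625, -2, 2)

(0.625, -2, 2)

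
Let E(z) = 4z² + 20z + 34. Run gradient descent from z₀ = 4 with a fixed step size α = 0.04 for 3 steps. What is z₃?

E′(z) = 8z + 20
Step 1: E′(4) = 52; z₁ = 4 − 0.04·52 = 1.92
Step 2: E′(1.92) = 35.36; z₂ = 1.92 − 0.04·35.36 = 0.5056
Step 3: E′(0.5056) = 24.0448; z₃ = 0.5056 − 0.04·24.0448 = -0.456192

-0.456192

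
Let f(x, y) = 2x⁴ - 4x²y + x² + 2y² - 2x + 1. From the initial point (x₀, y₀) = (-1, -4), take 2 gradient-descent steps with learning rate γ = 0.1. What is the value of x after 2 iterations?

-33.9632

∇f = (8x³ - 8xy + 2x - 2, -4x² + 4y)
(x₁, y₁) = (-1, -4) − 0.1·(-44, -20) = (3.4, -2)
(x₂, y₂) = (3.4, -2) − 0.1·(373.632, -54.24) = (-33.9632, 3.424)
x = -33.9632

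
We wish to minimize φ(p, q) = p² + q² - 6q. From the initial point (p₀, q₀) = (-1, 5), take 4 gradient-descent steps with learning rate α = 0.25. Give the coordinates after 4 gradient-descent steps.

∇φ = (2p, 2q - 6)
Step 1: at (-1, 5), ∇φ = (-2, 4) → (-1, 5) − 0.25·(-2, 4) = (-0.5, 4)
Step 2: at (-0.5, 4), ∇φ = (-1, 2) → (-0.5, 4) − 0.25·(-1, 2) = (-0.25, 3.5)
Step 3: at (-0.25, 3.5), ∇φ = (-0.5, 1) → (-0.25, 3.5) − 0.25·(-0.5, 1) = (-0.125, 3.25)
Step 4: at (-0.125, 3.25), ∇φ = (-0.25, 0.5) → (-0.125, 3.25) − 0.25·(-0.25, 0.5) = (-0.0625, 3.125)

(-0.0625, 3.125)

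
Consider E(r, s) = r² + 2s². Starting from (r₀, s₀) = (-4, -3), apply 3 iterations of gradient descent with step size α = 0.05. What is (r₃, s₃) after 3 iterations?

(-2.916, -1.536)

∇E = (2r, 4s)
(r₁, s₁) = (-4, -3) − 0.05·(-8, -12) = (-3.6, -2.4)
(r₂, s₂) = (-3.6, -2.4) − 0.05·(-7.2, -9.6) = (-3.24, -1.92)
(r₃, s₃) = (-3.24, -1.92) − 0.05·(-6.48, -7.68) = (-2.916, -1.536)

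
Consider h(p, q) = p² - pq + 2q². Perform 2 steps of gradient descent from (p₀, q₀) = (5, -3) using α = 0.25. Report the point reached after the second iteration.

(1.1875, 0.4375)

∇h = (2p - q, -p + 4q)
(p₁, q₁) = (5, -3) − 0.25·(13, -17) = (1.75, 1.25)
(p₂, q₂) = (1.75, 1.25) − 0.25·(2.25, 3.25) = (1.1875, 0.4375)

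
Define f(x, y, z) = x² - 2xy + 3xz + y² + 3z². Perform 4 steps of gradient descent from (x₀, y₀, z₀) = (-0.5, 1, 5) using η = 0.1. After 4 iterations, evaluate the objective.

∇f = (2x - 2y + 3z, -2x + 2y, 3x + 6z)
Step 1: at (-0.5, 1, 5), ∇f = (12, 3, 28.5) → (-0.5, 1, 5) − 0.1·(12, 3, 28.5) = (-1.7, 0.7, 2.15)
Step 2: at (-1.7, 0.7, 2.15), ∇f = (1.65, 4.8, 7.8) → (-1.7, 0.7, 2.15) − 0.1·(1.65, 4.8, 7.8) = (-1.865, 0.22, 1.37)
Step 3: at (-1.865, 0.22, 1.37), ∇f = (-0.06, 4.17, 2.625) → (-1.865, 0.22, 1.37) − 0.1·(-0.06, 4.17, 2.625) = (-1.859, -0.197, 1.1075)
Step 4: at (-1.859, -0.197, 1.1075), ∇f = (-0.0015, 3.324, 1.068) → (-1.859, -0.197, 1.1075) − 0.1·(-0.0015, 3.324, 1.068) = (-1.85885, -0.5294, 1.0007)
f(-1.85885, -0.5294, 1.0007) = -0.8088148125

-0.8088148125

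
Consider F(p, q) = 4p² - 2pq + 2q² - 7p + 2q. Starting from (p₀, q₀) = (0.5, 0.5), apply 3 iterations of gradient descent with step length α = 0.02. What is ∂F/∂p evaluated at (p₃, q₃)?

-2.108288

∇F = (8p - 2q - 7, -2p + 4q + 2)
(p₁, q₁) = (0.5, 0.5) − 0.02·(-4, 3) = (0.58, 0.44)
(p₂, q₂) = (0.58, 0.44) − 0.02·(-3.24, 2.6) = (0.6448, 0.388)
(p₃, q₃) = (0.6448, 0.388) − 0.02·(-2.6176, 2.2624) = (0.697152, 0.342752)
∂F/∂p at (0.697152, 0.342752) = -2.108288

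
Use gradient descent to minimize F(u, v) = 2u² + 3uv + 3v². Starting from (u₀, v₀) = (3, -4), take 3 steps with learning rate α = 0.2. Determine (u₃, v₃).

(1.2, -0.4)

∇F = (4u + 3v, 3u + 6v)
(u₁, v₁) = (3, -4) − 0.2·(0, -15) = (3, -1)
(u₂, v₂) = (3, -1) − 0.2·(9, 3) = (1.2, -1.6)
(u₃, v₃) = (1.2, -1.6) − 0.2·(0, -6) = (1.2, -0.4)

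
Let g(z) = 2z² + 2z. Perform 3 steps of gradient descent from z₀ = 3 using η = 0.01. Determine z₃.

g′(z) = 4z + 2
Step 1: g′(3) = 14; z₁ = 3 − 0.01·14 = 2.86
Step 2: g′(2.86) = 13.44; z₂ = 2.86 − 0.01·13.44 = 2.7256
Step 3: g′(2.7256) = 12.9024; z₃ = 2.7256 − 0.01·12.9024 = 2.596576

2.596576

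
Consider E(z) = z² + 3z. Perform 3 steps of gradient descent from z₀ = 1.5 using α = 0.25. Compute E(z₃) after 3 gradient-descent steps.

E′(z) = 2z + 3
z₁ = 1.5 − 0.25·6 = 0
z₂ = 0 − 0.25·3 = -0.75
z₃ = -0.75 − 0.25·1.5 = -1.125
E(-1.125) = -2.109375

-2.109375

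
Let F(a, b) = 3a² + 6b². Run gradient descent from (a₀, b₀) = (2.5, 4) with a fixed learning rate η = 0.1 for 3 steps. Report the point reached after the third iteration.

(0.16, -0.032)

∇F = (6a, 12b)
Step 1: at (2.5, 4), ∇F = (15, 48) → (2.5, 4) − 0.1·(15, 48) = (1, -0.8)
Step 2: at (1, -0.8), ∇F = (6, -9.6) → (1, -0.8) − 0.1·(6, -9.6) = (0.4, 0.16)
Step 3: at (0.4, 0.16), ∇F = (2.4, 1.92) → (0.4, 0.16) − 0.1·(2.4, 1.92) = (0.16, -0.032)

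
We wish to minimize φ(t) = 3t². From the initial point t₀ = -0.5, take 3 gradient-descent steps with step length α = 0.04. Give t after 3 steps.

φ′(t) = 6t
Step 1: φ′(-0.5) = -3; t₁ = -0.5 − 0.04·(-3) = -0.38
Step 2: φ′(-0.38) = -2.28; t₂ = -0.38 − 0.04·(-2.28) = -0.2888
Step 3: φ′(-0.2888) = -1.7328; t₃ = -0.2888 − 0.04·(-1.7328) = -0.219488

-0.219488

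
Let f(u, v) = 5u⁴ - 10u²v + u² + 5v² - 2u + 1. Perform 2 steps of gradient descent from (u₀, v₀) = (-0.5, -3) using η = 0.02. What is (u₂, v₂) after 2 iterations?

∇f = (20u³ - 20uv + 2u - 2, -10u² + 10v)
Step 1: at (-0.5, -3), ∇f = (-35.5, -32.5) → (-0.5, -3) − 0.02·(-35.5, -32.5) = (0.21, -2.35)
Step 2: at (0.21, -2.35), ∇f = (8.47522, -23.941) → (0.21, -2.35) − 0.02·(8.47522, -23.941) = (0.0404956, -1.87118)

(0.0404956, -1.87118)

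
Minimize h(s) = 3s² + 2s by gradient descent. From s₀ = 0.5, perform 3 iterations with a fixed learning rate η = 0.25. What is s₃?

h′(s) = 6s + 2
Step 1: h′(0.5) = 5; s₁ = 0.5 − 0.25·5 = -0.75
Step 2: h′(-0.75) = -2.5; s₂ = -0.75 − 0.25·(-2.5) = -0.125
Step 3: h′(-0.125) = 1.25; s₃ = -0.125 − 0.25·1.25 = -0.4375

-0.4375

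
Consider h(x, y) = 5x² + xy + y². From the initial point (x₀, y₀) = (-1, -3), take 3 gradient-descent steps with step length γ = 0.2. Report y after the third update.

∇h = (10x + y, x + 2y)
(x₁, y₁) = (-1, -3) − 0.2·(-13, -7) = (1.6, -1.6)
(x₂, y₂) = (1.6, -1.6) − 0.2·(14.4, -1.6) = (-1.28, -1.28)
(x₃, y₃) = (-1.28, -1.28) − 0.2·(-14.08, -3.84) = (1.536, -0.512)
y = -0.512

-0.512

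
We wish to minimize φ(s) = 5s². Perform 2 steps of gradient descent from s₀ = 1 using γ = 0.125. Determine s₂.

0.0625

φ′(s) = 10s
s₁ = 1 − 0.125·10 = -0.25
s₂ = -0.25 − 0.125·(-2.5) = 0.0625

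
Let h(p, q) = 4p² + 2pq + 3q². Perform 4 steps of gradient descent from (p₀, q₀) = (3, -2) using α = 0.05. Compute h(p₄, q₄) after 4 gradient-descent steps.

2.97739875

∇h = (8p + 2q, 2p + 6q)
(p₁, q₁) = (3, -2) − 0.05·(20, -6) = (2, -1.7)
(p₂, q₂) = (2, -1.7) − 0.05·(12.6, -6.2) = (1.37, -1.39)
(p₃, q₃) = (1.37, -1.39) − 0.05·(8.18, -5.6) = (0.961, -1.11)
(p₄, q₄) = (0.961, -1.11) − 0.05·(5.468, -4.738) = (0.6876, -0.8731)
h(0.6876, -0.8731) = 2.97739875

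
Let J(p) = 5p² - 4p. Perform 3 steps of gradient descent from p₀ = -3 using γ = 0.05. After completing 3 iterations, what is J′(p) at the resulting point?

J′(p) = 10p - 4
Step 1: J′(-3) = -34; p₁ = -3 − 0.05·(-34) = -1.3
Step 2: J′(-1.3) = -17; p₂ = -1.3 − 0.05·(-17) = -0.45
Step 3: J′(-0.45) = -8.5; p₃ = -0.45 − 0.05·(-8.5) = -0.025
J′(p) at (-0.025) = -4.25

-4.25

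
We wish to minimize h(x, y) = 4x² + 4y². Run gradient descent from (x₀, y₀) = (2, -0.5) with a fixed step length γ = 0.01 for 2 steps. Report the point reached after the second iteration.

∇h = (8x, 8y)
Step 1: at (2, -0.5), ∇h = (16, -4) → (2, -0.5) − 0.01·(16, -4) = (1.84, -0.46)
Step 2: at (1.84, -0.46), ∇h = (14.72, -3.68) → (1.84, -0.46) − 0.01·(14.72, -3.68) = (1.6928, -0.4232)

(1.6928, -0.4232)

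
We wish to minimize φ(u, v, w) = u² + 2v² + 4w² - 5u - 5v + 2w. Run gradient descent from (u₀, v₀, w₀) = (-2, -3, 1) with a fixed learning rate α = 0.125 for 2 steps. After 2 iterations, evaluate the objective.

∇φ = (2u - 5, 4v - 5, 8w + 2)
Step 1: at (-2, -3, 1), ∇φ = (-9, -17, 10) → (-2, -3, 1) − 0.125·(-9, -17, 10) = (-0.875, -0.875, -0.25)
Step 2: at (-0.875, -0.875, -0.25), ∇φ = (-6.75, -8.5, 0) → (-0.875, -0.875, -0.25) − 0.125·(-6.75, -8.5, 0) = (-0.03125, 0.1875, -0.25)
φ(-0.03125, 0.1875, -0.25) = -0.9599609375

-0.9599609375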